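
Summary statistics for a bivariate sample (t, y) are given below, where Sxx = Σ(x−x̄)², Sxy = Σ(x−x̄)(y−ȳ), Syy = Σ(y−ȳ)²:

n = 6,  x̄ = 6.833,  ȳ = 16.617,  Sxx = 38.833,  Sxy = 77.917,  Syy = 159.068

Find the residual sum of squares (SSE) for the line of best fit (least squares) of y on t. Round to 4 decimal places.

b = Sxy/Sxx = 77.917/38.833 = 2.006464
SSE = Syy − b·Sxy = 159.068 − 2.006464·77.917 = 2.730378

2.7304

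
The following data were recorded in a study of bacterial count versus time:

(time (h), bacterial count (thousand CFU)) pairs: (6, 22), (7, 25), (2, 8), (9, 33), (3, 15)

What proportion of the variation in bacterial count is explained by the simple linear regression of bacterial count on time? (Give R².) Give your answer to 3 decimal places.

0.976

n = 5, Σx = 27, Σy = 103, Σxy = 665, Σx² = 179, Σy² = 2487
Sxx = Σx² − (Σx)²/n = 179 − 145.8 = 33.2
Sxy = Σxy − (Σx)(Σy)/n = 665 − 556.2 = 108.8
Syy = Σy² − (Σy)²/n = 2487 − 2121.8 = 365.2
R² = Sxy²/(Sxx·Syy) = (108.8)²/(33.2·365.2) = 0.976313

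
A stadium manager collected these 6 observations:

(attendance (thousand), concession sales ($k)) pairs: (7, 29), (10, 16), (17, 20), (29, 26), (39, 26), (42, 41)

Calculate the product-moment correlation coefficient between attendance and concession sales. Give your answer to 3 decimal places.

n = 6, Σx = 144, Σy = 158, Σxy = 4193, Σx² = 4564, Σy² = 4530
Sxx = Σx² − (Σx)²/n = 4564 − 3456 = 1108
Sxy = Σxy − (Σx)(Σy)/n = 4193 − 3792 = 401
Syy = Σy² − (Σy)²/n = 4530 − 4160.666667 = 369.333333
r = Sxy/√(Sxx·Syy) = 401/√(409221.333333) = 401/639.704098 = 0.626852

0.627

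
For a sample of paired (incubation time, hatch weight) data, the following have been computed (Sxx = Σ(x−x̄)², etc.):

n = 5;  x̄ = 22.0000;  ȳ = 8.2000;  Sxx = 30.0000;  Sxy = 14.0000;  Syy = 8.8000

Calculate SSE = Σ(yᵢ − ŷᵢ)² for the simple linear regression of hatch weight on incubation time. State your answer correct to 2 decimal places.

b = Sxy/Sxx = 14/30 = 0.466667
SSE = Syy − b·Sxy = 8.8 − 0.466667·14 = 2.266667

2.27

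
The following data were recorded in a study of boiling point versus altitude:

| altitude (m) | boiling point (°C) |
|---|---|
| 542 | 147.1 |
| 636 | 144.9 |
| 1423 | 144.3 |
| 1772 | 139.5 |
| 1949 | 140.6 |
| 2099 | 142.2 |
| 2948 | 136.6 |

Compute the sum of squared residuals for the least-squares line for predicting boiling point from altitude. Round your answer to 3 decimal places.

n = 7, Σx = 11369, Σy = 995.2, Σxy = 1599621.5, Σx² = 22758279, Σy² = 141565.92
Sxx = Σx² − (Σx)²/n = 22758279 − 18464880.142857 = 4293398.857143
Sxy = Σxy − (Σx)(Σy)/n = 1599621.5 − 1616346.971429 = -16725.471429
Syy = Σy² − (Σy)²/n = 141565.92 − 141489.005714 = 76.914286
b = Sxy/Sxx = -16725.471429/4293398.857143 = -0.003896
SSE = Syy − b·Sxy = 76.914286 − (-0.003896)·(-16725.471429) = 11.758123

11.758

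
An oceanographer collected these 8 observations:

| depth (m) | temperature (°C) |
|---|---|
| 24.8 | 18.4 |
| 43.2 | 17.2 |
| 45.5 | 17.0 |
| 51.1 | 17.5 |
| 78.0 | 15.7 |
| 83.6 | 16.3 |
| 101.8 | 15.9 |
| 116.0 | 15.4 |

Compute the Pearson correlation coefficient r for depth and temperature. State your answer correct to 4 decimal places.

n = 8, Σx = 544, Σy = 133.4, Σxy = 8859.41, Σx² = 44054.94, Σy² = 2231.8
Sxx = Σx² − (Σx)²/n = 44054.94 − 36992 = 7062.94
Sxy = Σxy − (Σx)(Σy)/n = 8859.41 − 9071.2 = -211.79
Syy = Σy² − (Σy)²/n = 2231.8 − 2224.445 = 7.355
r = Sxy/√(Sxx·Syy) = -211.79/√(51947.9237) = -211.79/227.920872 = -0.929226

-0.9292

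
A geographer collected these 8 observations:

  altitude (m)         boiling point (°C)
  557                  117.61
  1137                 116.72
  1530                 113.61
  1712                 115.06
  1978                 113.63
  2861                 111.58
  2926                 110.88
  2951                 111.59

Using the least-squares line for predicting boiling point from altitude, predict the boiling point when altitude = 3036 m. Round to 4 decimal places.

110.9549

n = 8, Σx = 15652, Σy = 910.68, Σxy = 1766752.92, Σx² = 36242544
Sxx = Σx² − (Σx)²/n = 36242544 − 30623138 = 5619406
Sxy = Σxy − (Σx)(Σy)/n = 1766752.92 − 1781745.42 = -14992.5
b = Sxy/Sxx = -14992.5/5619406 = -0.002668
a = ȳ − b·x̄ = 113.835 − (-0.002668)·1956.5 = 119.054916
ŷ(3036) = a + b·3036 = 119.054916 + (-0.002668)·3036 = 110.954908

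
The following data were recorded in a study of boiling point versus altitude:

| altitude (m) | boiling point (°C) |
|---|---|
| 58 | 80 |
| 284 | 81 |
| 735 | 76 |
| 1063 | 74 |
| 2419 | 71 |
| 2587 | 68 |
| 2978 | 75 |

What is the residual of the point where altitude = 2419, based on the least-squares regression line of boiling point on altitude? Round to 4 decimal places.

n = 7, Σx = 10124, Σy = 525, Σxy = 733181, Σx² = 23166828
Sxx = Σx² − (Σx)²/n = 23166828 − 14642196.571429 = 8524631.428571
Sxy = Σxy − (Σx)(Σy)/n = 733181 − 759300 = -26119
b = Sxy/Sxx = -26119/8524631.428571 = -0.003064
a = ȳ − b·x̄ = 75 − (-0.003064)·1446.285714 = 79.431340
ŷ(2419) = 79.431340 + (-0.003064)·2419 = 72.019657
residual = y − ŷ = 71 − 72.019657 = -1.019657

-1.0197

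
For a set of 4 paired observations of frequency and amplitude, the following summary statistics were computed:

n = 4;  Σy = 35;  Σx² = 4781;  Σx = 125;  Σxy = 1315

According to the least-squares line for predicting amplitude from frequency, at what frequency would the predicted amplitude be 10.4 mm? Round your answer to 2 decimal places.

Sxx = Σx² − (Σx)²/n = 4781 − 3906.25 = 874.75
Sxy = Σxy − (Σx)(Σy)/n = 1315 − 1093.75 = 221.25
b = Sxy/Sxx = 221.25/874.75 = 0.252929
a = ȳ − b·x̄ = 8.75 − 0.252929·31.25 = 0.845956
Set a + b·x = 10.4: x = (10.4 − 0.845956) / 0.252929 = 37.773559

37.77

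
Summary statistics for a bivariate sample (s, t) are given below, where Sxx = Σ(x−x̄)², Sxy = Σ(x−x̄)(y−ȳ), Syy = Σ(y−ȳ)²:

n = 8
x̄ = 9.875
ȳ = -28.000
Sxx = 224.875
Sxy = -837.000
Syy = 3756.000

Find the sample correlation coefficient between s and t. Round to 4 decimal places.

-0.9107

r = Sxy/√(Sxx·Syy) = -837/√(844630.5) = -837/919.037812 = -0.910735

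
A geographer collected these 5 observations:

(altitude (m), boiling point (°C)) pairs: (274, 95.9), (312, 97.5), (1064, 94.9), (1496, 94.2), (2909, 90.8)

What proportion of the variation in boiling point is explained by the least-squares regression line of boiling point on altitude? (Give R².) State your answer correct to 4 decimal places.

0.9409

n = 5, Σx = 6055, Σy = 473.3, Σxy = 562730.6, Σx² = 12004813, Σy² = 44827.35
Sxx = Σx² − (Σx)²/n = 12004813 − 7332605 = 4672208
Sxy = Σxy − (Σx)(Σy)/n = 562730.6 − 573166.3 = -10435.7
Syy = Σy² − (Σy)²/n = 44827.35 − 44802.578 = 24.772
R² = Sxy²/(Sxx·Syy) = (-10435.7)²/(4672208·24.772) = 0.940936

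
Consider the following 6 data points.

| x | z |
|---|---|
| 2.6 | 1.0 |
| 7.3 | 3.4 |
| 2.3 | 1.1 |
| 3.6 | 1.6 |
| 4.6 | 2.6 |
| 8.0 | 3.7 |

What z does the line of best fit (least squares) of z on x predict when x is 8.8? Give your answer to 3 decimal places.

4.172

n = 6, Σx = 28.4, Σy = 13.4, Σxy = 77.27, Σx² = 163.46
Sxx = Σx² − (Σx)²/n = 163.46 − 134.426667 = 29.033333
Sxy = Σxy − (Σx)(Σy)/n = 77.27 − 63.426667 = 13.843333
b = Sxy/Sxx = 13.843333/29.033333 = 0.476808
a = ȳ − b·x̄ = 2.233333 − 0.476808·4.733333 = -0.023559
ŷ(8.8) = a + b·8.8 = -0.023559 + 0.476808·8.8 = 4.172354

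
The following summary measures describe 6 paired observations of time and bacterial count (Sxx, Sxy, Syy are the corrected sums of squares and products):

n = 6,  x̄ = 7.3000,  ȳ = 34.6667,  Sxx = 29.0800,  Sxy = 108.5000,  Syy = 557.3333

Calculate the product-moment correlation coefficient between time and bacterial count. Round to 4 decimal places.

r = Sxy/√(Sxx·Syy) = 108.5/√(16207.252364) = 108.5/127.307707 = 0.852266

0.8523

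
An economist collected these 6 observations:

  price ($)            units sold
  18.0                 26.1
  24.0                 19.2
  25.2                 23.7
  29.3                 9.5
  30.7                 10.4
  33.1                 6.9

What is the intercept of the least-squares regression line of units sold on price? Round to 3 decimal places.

52.844

n = 6, Σx = 160.3, Σy = 95.8, Σxy = 2353.86, Σx² = 4431.63
Sxx = Σx² − (Σx)²/n = 4431.63 − 4282.681667 = 148.948333
Sxy = Σxy − (Σx)(Σy)/n = 2353.86 − 2559.456667 = -205.596667
b = Sxy/Sxx = -205.596667/148.948333 = -1.380322
a = ȳ − b·x̄ = 15.966667 − (-1.380322)·26.716667 = 52.844270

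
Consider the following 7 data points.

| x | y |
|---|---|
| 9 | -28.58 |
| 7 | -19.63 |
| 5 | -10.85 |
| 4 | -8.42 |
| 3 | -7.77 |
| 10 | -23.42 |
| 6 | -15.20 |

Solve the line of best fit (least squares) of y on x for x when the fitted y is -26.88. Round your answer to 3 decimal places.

n = 7, Σx = 44, Σy = -113.87, Σxy = -831.27, Σx² = 316
Sxx = Σx² − (Σx)²/n = 316 − 276.571429 = 39.428571
Sxy = Σxy − (Σx)(Σy)/n = -831.27 − (-715.754286) = -115.515714
b = Sxy/Sxx = -115.515714/39.428571 = -2.929746
a = ȳ − b·x̄ = -16.267143 − (-2.929746)·6.285714 = 2.148406
Set a + b·x = -26.88: x = (-26.88 − 2.148406) / (-2.929746) = 9.908163

9.908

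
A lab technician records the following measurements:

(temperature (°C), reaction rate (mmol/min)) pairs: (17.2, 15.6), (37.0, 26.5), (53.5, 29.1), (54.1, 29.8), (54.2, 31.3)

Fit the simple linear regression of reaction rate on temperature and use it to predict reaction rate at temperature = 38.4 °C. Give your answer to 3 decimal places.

n = 5, Σx = 216, Σy = 132.3, Σxy = 6114.31, Σx² = 10391.54
Sxx = Σx² − (Σx)²/n = 10391.54 − 9331.2 = 1060.34
Sxy = Σxy − (Σx)(Σy)/n = 6114.31 − 5715.36 = 398.95
b = Sxy/Sxx = 398.95/1060.34 = 0.376247
a = ȳ − b·x̄ = 26.46 − 0.376247·43.2 = 10.206119
ŷ(38.4) = a + b·38.4 = 10.206119 + 0.376247·38.4 = 24.654013

24.654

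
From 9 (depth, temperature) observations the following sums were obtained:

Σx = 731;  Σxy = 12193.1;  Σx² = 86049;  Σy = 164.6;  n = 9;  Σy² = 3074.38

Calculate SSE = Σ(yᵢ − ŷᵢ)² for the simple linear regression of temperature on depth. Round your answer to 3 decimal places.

12.178

Sxx = Σx² − (Σx)²/n = 86049 − 59373.444444 = 26675.555556
Sxy = Σxy − (Σx)(Σy)/n = 12193.1 − 13369.177778 = -1176.077778
Syy = Σy² − (Σy)²/n = 3074.38 − 3010.351111 = 64.028889
b = Sxy/Sxx = -1176.077778/26675.555556 = -0.044088
SSE = Syy − b·Sxy = 64.028889 − (-0.044088)·(-1176.077778) = 12.177712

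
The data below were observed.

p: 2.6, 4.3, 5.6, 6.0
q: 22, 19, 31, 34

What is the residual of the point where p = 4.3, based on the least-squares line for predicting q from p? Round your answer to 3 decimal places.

n = 4, Σx = 18.5, Σy = 106, Σxy = 516.5, Σx² = 92.61
Sxx = Σx² − (Σx)²/n = 92.61 − 85.5625 = 7.0475
Sxy = Σxy − (Σx)(Σy)/n = 516.5 − 490.25 = 26.25
b = Sxy/Sxx = 26.25/7.0475 = 3.724725
a = ȳ − b·x̄ = 26.5 − 3.724725·4.625 = 9.273147
ŷ(4.3) = 9.273147 + 3.724725·4.3 = 25.289464
residual = y − ŷ = 19 − 25.289464 = -6.289464

-6.289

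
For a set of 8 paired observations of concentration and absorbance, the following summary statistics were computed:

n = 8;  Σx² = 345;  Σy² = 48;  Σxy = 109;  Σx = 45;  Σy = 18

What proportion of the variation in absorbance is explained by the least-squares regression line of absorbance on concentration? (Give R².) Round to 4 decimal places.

0.0872

Sxx = Σx² − (Σx)²/n = 345 − 253.125 = 91.875
Sxy = Σxy − (Σx)(Σy)/n = 109 − 101.25 = 7.75
Syy = Σy² − (Σy)²/n = 48 − 40.5 = 7.5
R² = Sxy²/(Sxx·Syy) = (7.75)²/(91.875·7.5) = 0.087166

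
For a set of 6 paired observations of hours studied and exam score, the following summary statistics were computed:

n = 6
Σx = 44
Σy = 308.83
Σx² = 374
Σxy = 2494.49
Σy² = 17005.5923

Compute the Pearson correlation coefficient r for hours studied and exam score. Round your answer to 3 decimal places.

0.963

Sxx = Σx² − (Σx)²/n = 374 − 322.666667 = 51.333333
Sxy = Σxy − (Σx)(Σy)/n = 2494.49 − 2264.753333 = 229.736667
Syy = Σy² − (Σy)²/n = 17005.5923 − 15895.994817 = 1109.597483
r = Sxy/√(Sxx·Syy) = 229.736667/√(56959.337478) = 229.736667/238.661554 = 0.962604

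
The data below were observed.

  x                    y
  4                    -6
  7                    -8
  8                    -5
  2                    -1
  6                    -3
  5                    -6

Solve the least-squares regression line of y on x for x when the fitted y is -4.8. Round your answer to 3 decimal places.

n = 6, Σx = 32, Σy = -29, Σxy = -170, Σx² = 194
Sxx = Σx² − (Σx)²/n = 194 − 170.666667 = 23.333333
Sxy = Σxy − (Σx)(Σy)/n = -170 − (-154.666667) = -15.333333
b = Sxy/Sxx = -15.333333/23.333333 = -0.657143
a = ȳ − b·x̄ = -4.833333 − (-0.657143)·5.333333 = -1.328571
Set a + b·x = -4.8: x = (-4.8 − (-1.328571)) / (-0.657143) = 5.282609

5.283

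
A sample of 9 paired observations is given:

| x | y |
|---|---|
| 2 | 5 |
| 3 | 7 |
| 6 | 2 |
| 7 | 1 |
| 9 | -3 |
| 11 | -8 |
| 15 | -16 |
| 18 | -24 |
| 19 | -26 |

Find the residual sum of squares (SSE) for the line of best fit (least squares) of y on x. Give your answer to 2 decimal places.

n = 9, Σx = 90, Σy = -62, Σxy = -1231, Σx² = 1210, Σy² = 1660
Sxx = Σx² − (Σx)²/n = 1210 − 900 = 310
Sxy = Σxy − (Σx)(Σy)/n = -1231 − (-620) = -611
Syy = Σy² − (Σy)²/n = 1660 − 427.111111 = 1232.888889
b = Sxy/Sxx = -611/310 = -1.970968
SSE = Syy − b·Sxy = 1232.888889 − (-1.970968)·(-611) = 28.627599

28.63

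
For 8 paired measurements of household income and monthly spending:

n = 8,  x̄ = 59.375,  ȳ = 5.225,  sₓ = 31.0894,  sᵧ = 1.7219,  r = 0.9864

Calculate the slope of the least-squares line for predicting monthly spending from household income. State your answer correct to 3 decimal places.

0.055

b = r · sᵧ/sₓ = 0.9864 · 1.7219/31.0894 = 0.054632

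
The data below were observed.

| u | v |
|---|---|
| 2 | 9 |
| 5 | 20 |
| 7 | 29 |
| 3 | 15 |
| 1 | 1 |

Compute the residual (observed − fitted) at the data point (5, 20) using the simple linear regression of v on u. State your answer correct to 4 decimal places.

n = 5, Σx = 18, Σy = 74, Σxy = 367, Σx² = 88
Sxx = Σx² − (Σx)²/n = 88 − 64.8 = 23.2
Sxy = Σxy − (Σx)(Σy)/n = 367 − 266.4 = 100.6
b = Sxy/Sxx = 100.6/23.2 = 4.336207
a = ȳ − b·x̄ = 14.8 − 4.336207·3.6 = -0.810345
ŷ(5) = -0.810345 + 4.336207·5 = 20.870690
residual = y − ŷ = 20 − 20.870690 = -0.870690

-0.8707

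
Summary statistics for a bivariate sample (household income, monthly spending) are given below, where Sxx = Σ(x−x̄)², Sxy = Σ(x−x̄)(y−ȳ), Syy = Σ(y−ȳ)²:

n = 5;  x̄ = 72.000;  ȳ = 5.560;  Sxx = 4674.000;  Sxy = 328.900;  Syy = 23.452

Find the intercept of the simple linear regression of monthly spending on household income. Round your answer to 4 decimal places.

b = Sxy/Sxx = 328.9/4674 = 0.070368
a = ȳ − b·x̄ = 5.56 − 0.070368·72 = 0.493504

0.4935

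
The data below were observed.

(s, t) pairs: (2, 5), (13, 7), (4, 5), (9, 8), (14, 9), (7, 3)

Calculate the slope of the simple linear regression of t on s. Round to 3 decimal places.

0.329

n = 6, Σx = 49, Σy = 37, Σxy = 340, Σx² = 515
Sxx = Σx² − (Σx)²/n = 515 − 400.166667 = 114.833333
Sxy = Σxy − (Σx)(Σy)/n = 340 − 302.166667 = 37.833333
b = Sxy/Sxx = 37.833333/114.833333 = 0.329463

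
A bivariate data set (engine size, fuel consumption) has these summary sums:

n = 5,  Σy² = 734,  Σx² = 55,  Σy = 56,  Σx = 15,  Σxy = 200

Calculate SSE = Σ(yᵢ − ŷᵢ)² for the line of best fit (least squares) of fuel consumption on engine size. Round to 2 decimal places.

4.40

Sxx = Σx² − (Σx)²/n = 55 − 45 = 10
Sxy = Σxy − (Σx)(Σy)/n = 200 − 168 = 32
Syy = Σy² − (Σy)²/n = 734 − 627.2 = 106.8
b = Sxy/Sxx = 32/10 = 3.2
SSE = Syy − b·Sxy = 106.8 − 3.2·32 = 4.4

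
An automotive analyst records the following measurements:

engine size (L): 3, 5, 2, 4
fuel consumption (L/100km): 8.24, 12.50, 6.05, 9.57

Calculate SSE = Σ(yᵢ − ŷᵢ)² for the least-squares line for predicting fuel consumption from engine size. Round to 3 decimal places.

0.439

n = 4, Σx = 14, Σy = 36.36, Σxy = 137.6, Σx² = 54, Σy² = 352.335
Sxx = Σx² − (Σx)²/n = 54 − 49 = 5
Sxy = Σxy − (Σx)(Σy)/n = 137.6 − 127.26 = 10.34
Syy = Σy² − (Σy)²/n = 352.335 − 330.5124 = 21.8226
b = Sxy/Sxx = 10.34/5 = 2.068
SSE = Syy − b·Sxy = 21.8226 − 2.068·10.34 = 0.43948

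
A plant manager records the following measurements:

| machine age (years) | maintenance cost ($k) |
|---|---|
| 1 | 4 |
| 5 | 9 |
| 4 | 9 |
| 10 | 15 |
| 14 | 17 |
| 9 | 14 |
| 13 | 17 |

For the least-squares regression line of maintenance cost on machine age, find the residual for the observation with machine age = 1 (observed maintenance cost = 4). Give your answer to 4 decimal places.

-1.1429

n = 7, Σx = 56, Σy = 85, Σxy = 820, Σx² = 588
Sxx = Σx² − (Σx)²/n = 588 − 448 = 140
Sxy = Σxy − (Σx)(Σy)/n = 820 − 680 = 140
b = Sxy/Sxx = 140/140 = 1
a = ȳ − b·x̄ = 12.142857 − 1·8 = 4.142857
ŷ(1) = 4.142857 + 1·1 = 5.142857
residual = y − ŷ = 4 − 5.142857 = -1.142857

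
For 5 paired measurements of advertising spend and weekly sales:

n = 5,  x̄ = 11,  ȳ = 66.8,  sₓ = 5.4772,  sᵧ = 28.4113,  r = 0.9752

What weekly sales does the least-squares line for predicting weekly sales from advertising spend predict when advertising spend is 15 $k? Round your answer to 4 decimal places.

b = r · sᵧ/sₓ = 0.9752 · 28.4113/5.4772 = 5.058552
a = ȳ − b·x̄ = 66.8 − 5.058552·11 = 11.155931
ŷ(15) = a + b·15 = 11.155931 + 5.058552·15 = 87.034207

87.0342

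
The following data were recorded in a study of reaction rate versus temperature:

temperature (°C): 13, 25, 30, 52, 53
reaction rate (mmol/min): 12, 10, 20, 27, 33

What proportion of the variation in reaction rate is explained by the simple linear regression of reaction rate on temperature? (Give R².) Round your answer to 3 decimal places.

0.852

n = 5, Σx = 173, Σy = 102, Σxy = 4159, Σx² = 7207, Σy² = 2462
Sxx = Σx² − (Σx)²/n = 7207 − 5985.8 = 1221.2
Sxy = Σxy − (Σx)(Σy)/n = 4159 − 3529.2 = 629.8
Syy = Σy² − (Σy)²/n = 2462 − 2080.8 = 381.2
R² = Sxy²/(Sxx·Syy) = (629.8)²/(1221.2·381.2) = 0.852051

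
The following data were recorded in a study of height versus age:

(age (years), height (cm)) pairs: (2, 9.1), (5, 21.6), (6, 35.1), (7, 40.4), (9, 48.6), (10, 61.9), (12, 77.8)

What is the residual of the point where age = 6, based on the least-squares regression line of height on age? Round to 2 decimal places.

n = 7, Σx = 51, Σy = 294.5, Σxy = 2609.6, Σx² = 439
Sxx = Σx² − (Σx)²/n = 439 − 371.571429 = 67.428571
Sxy = Σxy − (Σx)(Σy)/n = 2609.6 − 2145.642857 = 463.957143
b = Sxy/Sxx = 463.957143/67.428571 = 6.880720
a = ȳ − b·x̄ = 42.071429 − 6.880720·7.285714 = -8.059534
ŷ(6) = -8.059534 + 6.880720·6 = 33.224788
residual = y − ŷ = 35.1 − 33.224788 = 1.875212

1.88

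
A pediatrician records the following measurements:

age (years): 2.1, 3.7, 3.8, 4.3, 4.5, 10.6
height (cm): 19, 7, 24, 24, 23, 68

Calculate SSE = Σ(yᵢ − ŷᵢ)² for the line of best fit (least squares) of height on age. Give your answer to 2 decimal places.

282.80

n = 6, Σx = 29, Σy = 165, Σxy = 1084.5, Σx² = 183.64, Σy² = 6715
Sxx = Σx² − (Σx)²/n = 183.64 − 140.166667 = 43.473333
Sxy = Σxy − (Σx)(Σy)/n = 1084.5 − 797.5 = 287
Syy = Σy² − (Σy)²/n = 6715 − 4537.5 = 2177.5
b = Sxy/Sxx = 287/43.473333 = 6.601748
SSE = Syy − b·Sxy = 2177.5 − 6.601748·287 = 282.798267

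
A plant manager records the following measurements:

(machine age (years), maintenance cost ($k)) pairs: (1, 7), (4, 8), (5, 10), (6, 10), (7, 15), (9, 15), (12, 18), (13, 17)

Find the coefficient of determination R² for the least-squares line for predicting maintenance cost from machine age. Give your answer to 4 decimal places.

n = 8, Σx = 57, Σy = 100, Σxy = 826, Σx² = 521, Σy² = 1376
Sxx = Σx² − (Σx)²/n = 521 − 406.125 = 114.875
Sxy = Σxy − (Σx)(Σy)/n = 826 − 712.5 = 113.5
Syy = Σy² − (Σy)²/n = 1376 − 1250 = 126
R² = Sxy²/(Sxx·Syy) = (113.5)²/(114.875·126) = 0.890012

0.8900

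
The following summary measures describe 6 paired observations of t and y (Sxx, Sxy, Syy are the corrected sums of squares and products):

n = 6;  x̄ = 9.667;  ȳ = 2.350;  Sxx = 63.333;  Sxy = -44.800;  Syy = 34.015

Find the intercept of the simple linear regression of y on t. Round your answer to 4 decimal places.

b = Sxy/Sxx = -44.8/63.333 = -0.707372
a = ȳ − b·x̄ = 2.35 − (-0.707372)·9.667 = 9.188167

9.1882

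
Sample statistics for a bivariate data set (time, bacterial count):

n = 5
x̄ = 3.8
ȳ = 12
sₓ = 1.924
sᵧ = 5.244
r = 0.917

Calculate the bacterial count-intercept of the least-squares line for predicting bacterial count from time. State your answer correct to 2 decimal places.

2.50

b = r · sᵧ/sₓ = 0.917 · 5.244/1.924 = 2.499349
a = ȳ − b·x̄ = 12 − 2.499349·3.8 = 2.502473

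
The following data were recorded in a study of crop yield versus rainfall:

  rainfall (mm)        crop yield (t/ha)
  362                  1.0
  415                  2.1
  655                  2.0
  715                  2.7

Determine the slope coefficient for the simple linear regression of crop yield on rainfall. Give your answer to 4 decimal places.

n = 4, Σx = 2147, Σy = 7.8, Σxy = 4474, Σx² = 1243519
Sxx = Σx² − (Σx)²/n = 1243519 − 1152402.25 = 91116.75
Sxy = Σxy − (Σx)(Σy)/n = 4474 − 4186.65 = 287.35
b = Sxy/Sxx = 287.35/91116.75 = 0.003154

0.0032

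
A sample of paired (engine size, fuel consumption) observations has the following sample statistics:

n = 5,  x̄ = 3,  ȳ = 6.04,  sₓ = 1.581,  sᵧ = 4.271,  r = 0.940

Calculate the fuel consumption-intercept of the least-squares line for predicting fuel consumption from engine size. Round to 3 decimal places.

b = r · sᵧ/sₓ = 0.94 · 4.271/1.581 = 2.539367
a = ȳ − b·x̄ = 6.04 − 2.539367·3 = -1.578102

-1.578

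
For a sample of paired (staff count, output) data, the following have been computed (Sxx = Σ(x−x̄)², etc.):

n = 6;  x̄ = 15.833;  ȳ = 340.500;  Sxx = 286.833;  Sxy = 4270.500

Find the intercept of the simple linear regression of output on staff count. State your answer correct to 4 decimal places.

104.7711

b = Sxy/Sxx = 4270.5/286.833 = 14.888454
a = ȳ − b·x̄ = 340.5 − 14.888454·15.833 = 104.771104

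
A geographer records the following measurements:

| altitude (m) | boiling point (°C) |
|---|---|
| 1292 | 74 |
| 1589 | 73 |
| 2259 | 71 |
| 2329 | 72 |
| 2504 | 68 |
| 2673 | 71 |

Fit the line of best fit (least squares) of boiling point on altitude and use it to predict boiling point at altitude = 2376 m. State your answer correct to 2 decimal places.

n = 6, Σx = 12646, Σy = 429, Σxy = 899737, Σx² = 28136452
Sxx = Σx² − (Σx)²/n = 28136452 − 26653552.666667 = 1482899.333333
Sxy = Σxy − (Σx)(Σy)/n = 899737 − 904189 = -4452
b = Sxy/Sxx = -4452/1482899.333333 = -0.003002
a = ȳ − b·x̄ = 71.5 − (-0.003002)·2107.666667 = 77.827693
ŷ(2376) = a + b·2376 = 77.827693 + (-0.003002)·2376 = 70.694402

70.69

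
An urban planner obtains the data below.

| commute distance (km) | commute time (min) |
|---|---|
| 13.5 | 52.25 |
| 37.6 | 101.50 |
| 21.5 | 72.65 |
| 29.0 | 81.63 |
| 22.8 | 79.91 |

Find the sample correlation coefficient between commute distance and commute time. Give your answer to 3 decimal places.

n = 5, Σx = 124.4, Σy = 387.94, Σxy = 10272.968, Σx² = 3419.1, Σy² = 31359.4
Sxx = Σx² − (Σx)²/n = 3419.1 − 3095.072 = 324.028
Sxy = Σxy − (Σx)(Σy)/n = 10272.968 − 9651.9472 = 621.0208
Syy = Σy² − (Σy)²/n = 31359.4 − 30099.48872 = 1259.91128
r = Sxy/√(Sxx·Syy) = 621.0208/√(408246.532236) = 621.0208/638.941728 = 0.971952

0.972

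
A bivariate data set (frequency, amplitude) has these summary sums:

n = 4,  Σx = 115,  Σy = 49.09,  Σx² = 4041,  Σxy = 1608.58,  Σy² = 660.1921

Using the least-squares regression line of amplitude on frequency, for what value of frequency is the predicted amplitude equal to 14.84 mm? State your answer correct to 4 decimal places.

Sxx = Σx² − (Σx)²/n = 4041 − 3306.25 = 734.75
Sxy = Σxy − (Σx)(Σy)/n = 1608.58 − 1411.3375 = 197.2425
b = Sxy/Sxx = 197.2425/734.75 = 0.268448
a = ȳ − b·x̄ = 12.2725 − 0.268448·28.75 = 4.554607
Set a + b·x = 14.84: x = (14.84 − 4.554607) / 0.268448 = 38.314220

38.3142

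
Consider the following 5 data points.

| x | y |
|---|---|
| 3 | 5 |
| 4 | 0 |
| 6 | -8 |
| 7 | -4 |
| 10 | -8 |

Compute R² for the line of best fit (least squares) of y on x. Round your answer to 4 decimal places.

0.6992

n = 5, Σx = 30, Σy = -15, Σxy = -141, Σx² = 210, Σy² = 169
Sxx = Σx² − (Σx)²/n = 210 − 180 = 30
Sxy = Σxy − (Σx)(Σy)/n = -141 − (-90) = -51
Syy = Σy² − (Σy)²/n = 169 − 45 = 124
R² = Sxy²/(Sxx·Syy) = (-51)²/(30·124) = 0.699194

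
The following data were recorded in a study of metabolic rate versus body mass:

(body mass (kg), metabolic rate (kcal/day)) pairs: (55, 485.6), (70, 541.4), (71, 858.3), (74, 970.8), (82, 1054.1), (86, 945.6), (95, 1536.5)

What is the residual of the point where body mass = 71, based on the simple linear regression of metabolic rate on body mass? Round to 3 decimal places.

70.149

n = 7, Σx = 533, Σy = 6392.3, Σxy = 511109.8, Σx² = 41587
Sxx = Σx² − (Σx)²/n = 41587 − 40584.142857 = 1002.857143
Sxy = Σxy − (Σx)(Σy)/n = 511109.8 − 486727.985714 = 24381.814286
b = Sxy/Sxx = 24381.814286/1002.857143 = 24.312350
a = ȳ − b·x̄ = 913.185714 − 24.312350·76.142857 = -938.026111
ŷ(71) = -938.026111 + 24.312350·71 = 788.150769
residual = y − ŷ = 858.3 − 788.150769 = 70.149231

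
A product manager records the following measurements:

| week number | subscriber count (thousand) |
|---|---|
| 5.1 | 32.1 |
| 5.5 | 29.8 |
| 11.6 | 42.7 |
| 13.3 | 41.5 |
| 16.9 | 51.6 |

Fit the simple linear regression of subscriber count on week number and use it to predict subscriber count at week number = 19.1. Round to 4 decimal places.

n = 5, Σx = 52.4, Σy = 197.7, Σxy = 2246.92, Σx² = 653.32
Sxx = Σx² − (Σx)²/n = 653.32 − 549.152 = 104.168
Sxy = Σxy − (Σx)(Σy)/n = 2246.92 − 2071.896 = 175.024
b = Sxy/Sxx = 175.024/104.168 = 1.680209
a = ȳ − b·x̄ = 39.54 − 1.680209·10.48 = 21.931411
ŷ(19.1) = a + b·19.1 = 21.931411 + 1.680209·19.1 = 54.023401

54.0234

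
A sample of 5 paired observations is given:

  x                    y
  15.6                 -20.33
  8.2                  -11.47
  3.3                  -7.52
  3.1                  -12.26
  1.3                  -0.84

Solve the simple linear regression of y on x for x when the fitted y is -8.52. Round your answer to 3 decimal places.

4.479

n = 5, Σx = 31.5, Σy = -52.42, Σxy = -475.116, Σx² = 332.79
Sxx = Σx² − (Σx)²/n = 332.79 − 198.45 = 134.34
Sxy = Σxy − (Σx)(Σy)/n = -475.116 − (-330.246) = -144.87
b = Sxy/Sxx = -144.87/134.34 = -1.078383
a = ȳ − b·x̄ = -10.484 − (-1.078383)·6.3 = -3.690186
Set a + b·x = -8.52: x = (-8.52 − (-3.690186)) / (-1.078383) = 4.478755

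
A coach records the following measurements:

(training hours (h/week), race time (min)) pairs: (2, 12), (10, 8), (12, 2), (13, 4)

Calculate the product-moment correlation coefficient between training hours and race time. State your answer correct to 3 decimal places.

-0.911

n = 4, Σx = 37, Σy = 26, Σxy = 180, Σx² = 417, Σy² = 228
Sxx = Σx² − (Σx)²/n = 417 − 342.25 = 74.75
Sxy = Σxy − (Σx)(Σy)/n = 180 − 240.5 = -60.5
Syy = Σy² − (Σy)²/n = 228 − 169 = 59
r = Sxy/√(Sxx·Syy) = -60.5/√(4410.25) = -60.5/66.409713 = -0.911011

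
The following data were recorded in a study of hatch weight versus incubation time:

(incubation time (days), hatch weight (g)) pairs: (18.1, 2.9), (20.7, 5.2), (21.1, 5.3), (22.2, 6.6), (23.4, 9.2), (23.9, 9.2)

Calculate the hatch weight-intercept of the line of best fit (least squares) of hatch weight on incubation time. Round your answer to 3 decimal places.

-18.361

n = 6, Σx = 129.4, Σy = 38.4, Σxy = 853.64, Σx² = 2812.92
Sxx = Σx² − (Σx)²/n = 2812.92 − 2790.726667 = 22.193333
Sxy = Σxy − (Σx)(Σy)/n = 853.64 − 828.16 = 25.48
b = Sxy/Sxx = 25.48/22.193333 = 1.148093
a = ȳ − b·x̄ = 6.4 − 1.148093·21.566667 = -18.360529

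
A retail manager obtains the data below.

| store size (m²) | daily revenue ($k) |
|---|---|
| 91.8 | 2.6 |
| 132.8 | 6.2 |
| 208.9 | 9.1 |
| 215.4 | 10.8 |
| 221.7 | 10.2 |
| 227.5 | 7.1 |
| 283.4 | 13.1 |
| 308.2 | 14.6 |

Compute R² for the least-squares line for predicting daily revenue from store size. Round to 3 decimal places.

n = 8, Σx = 1689.7, Σy = 73.7, Σxy = 17378.2, Σx² = 392309.39, Σy² = 783.87
Sxx = Σx² − (Σx)²/n = 392309.39 − 356885.76125 = 35423.62875
Sxy = Σxy − (Σx)(Σy)/n = 17378.2 − 15566.36125 = 1811.83875
Syy = Σy² − (Σy)²/n = 783.87 − 678.96125 = 104.90875
R² = Sxy²/(Sxx·Syy) = (1811.83875)²/(35423.62875·104.90875) = 0.883353

0.883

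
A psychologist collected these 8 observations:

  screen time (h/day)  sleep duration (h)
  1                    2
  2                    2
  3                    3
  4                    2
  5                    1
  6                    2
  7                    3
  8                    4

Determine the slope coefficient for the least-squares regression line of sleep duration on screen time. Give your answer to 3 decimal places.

n = 8, Σx = 36, Σy = 19, Σxy = 93, Σx² = 204
Sxx = Σx² − (Σx)²/n = 204 − 162 = 42
Sxy = Σxy − (Σx)(Σy)/n = 93 − 85.5 = 7.5
b = Sxy/Sxx = 7.5/42 = 0.178571

0.179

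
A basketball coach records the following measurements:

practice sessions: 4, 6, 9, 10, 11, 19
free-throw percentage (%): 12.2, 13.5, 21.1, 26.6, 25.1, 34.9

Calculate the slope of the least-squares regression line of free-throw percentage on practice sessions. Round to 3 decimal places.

n = 6, Σx = 59, Σy = 133.4, Σxy = 1524.9, Σx² = 715
Sxx = Σx² − (Σx)²/n = 715 − 580.166667 = 134.833333
Sxy = Σxy − (Σx)(Σy)/n = 1524.9 − 1311.766667 = 213.133333
b = Sxy/Sxx = 213.133333/134.833333 = 1.580717

1.581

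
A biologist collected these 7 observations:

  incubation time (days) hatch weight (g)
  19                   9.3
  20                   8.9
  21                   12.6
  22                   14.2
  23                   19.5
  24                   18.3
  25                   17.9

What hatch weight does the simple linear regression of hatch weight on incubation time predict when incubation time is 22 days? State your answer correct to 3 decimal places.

14.386

n = 7, Σx = 154, Σy = 100.7, Σxy = 2266.9, Σx² = 3416
Sxx = Σx² − (Σx)²/n = 3416 − 3388 = 28
Sxy = Σxy − (Σx)(Σy)/n = 2266.9 − 2215.4 = 51.5
b = Sxy/Sxx = 51.5/28 = 1.839286
a = ȳ − b·x̄ = 14.385714 − 1.839286·22 = -26.078571
ŷ(22) = a + b·22 = -26.078571 + 1.839286·22 = 14.385714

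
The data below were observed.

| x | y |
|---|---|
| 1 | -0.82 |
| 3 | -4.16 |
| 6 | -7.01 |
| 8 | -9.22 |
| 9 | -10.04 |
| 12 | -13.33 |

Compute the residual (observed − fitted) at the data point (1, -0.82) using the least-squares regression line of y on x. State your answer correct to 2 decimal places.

0.56

n = 6, Σx = 39, Σy = -44.58, Σxy = -379.44, Σx² = 335
Sxx = Σx² − (Σx)²/n = 335 − 253.5 = 81.5
Sxy = Σxy − (Σx)(Σy)/n = -379.44 − (-289.77) = -89.67
b = Sxy/Sxx = -89.67/81.5 = -1.100245
a = ȳ − b·x̄ = -7.43 − (-1.100245)·6.5 = -0.278405
ŷ(1) = -0.278405 + (-1.100245)·1 = -1.378650
residual = y − ŷ = -0.82 − (-1.378650) = 0.558650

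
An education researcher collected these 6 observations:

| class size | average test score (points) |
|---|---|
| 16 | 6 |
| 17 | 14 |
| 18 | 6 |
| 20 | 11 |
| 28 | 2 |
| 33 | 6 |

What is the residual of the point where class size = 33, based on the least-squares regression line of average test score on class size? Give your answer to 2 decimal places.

1.92

n = 6, Σx = 132, Σy = 45, Σxy = 916, Σx² = 3142
Sxx = Σx² − (Σx)²/n = 3142 − 2904 = 238
Sxy = Σxy − (Σx)(Σy)/n = 916 − 990 = -74
b = Sxy/Sxx = -74/238 = -0.310924
a = ȳ − b·x̄ = 7.5 − (-0.310924)·22 = 14.340336
ŷ(33) = 14.340336 + (-0.310924)·33 = 4.079832
residual = y − ŷ = 6 − 4.079832 = 1.920168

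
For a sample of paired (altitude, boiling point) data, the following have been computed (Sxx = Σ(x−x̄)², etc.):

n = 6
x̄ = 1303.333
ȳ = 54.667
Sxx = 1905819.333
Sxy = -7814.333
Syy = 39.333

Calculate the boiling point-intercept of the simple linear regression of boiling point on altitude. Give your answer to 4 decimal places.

b = Sxy/Sxx = -7814.333/1905819.333 = -0.004100
a = ȳ − b·x̄ = 54.667 − (-0.004100)·1303.333 = 60.010989

60.0110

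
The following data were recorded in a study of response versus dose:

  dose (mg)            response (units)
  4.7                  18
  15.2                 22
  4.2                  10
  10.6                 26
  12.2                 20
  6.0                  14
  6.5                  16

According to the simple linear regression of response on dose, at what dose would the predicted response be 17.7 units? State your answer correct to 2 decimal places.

n = 7, Σx = 59.4, Σy = 126, Σxy = 1168.6, Σx² = 610.22
Sxx = Σx² − (Σx)²/n = 610.22 − 504.051429 = 106.168571
Sxy = Σxy − (Σx)(Σy)/n = 1168.6 − 1069.2 = 99.4
b = Sxy/Sxx = 99.4/106.168571 = 0.936247
a = ȳ − b·x̄ = 18 − 0.936247·8.485714 = 10.055276
Set a + b·x = 17.7: x = (17.7 − 10.055276) / 0.936247 = 8.165286

8.17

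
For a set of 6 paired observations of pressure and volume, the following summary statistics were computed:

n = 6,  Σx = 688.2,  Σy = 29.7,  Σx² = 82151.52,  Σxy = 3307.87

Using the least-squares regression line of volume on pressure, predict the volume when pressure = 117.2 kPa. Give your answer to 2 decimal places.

4.87

Sxx = Σx² − (Σx)²/n = 82151.52 − 78936.54 = 3214.98
Sxy = Σxy − (Σx)(Σy)/n = 3307.87 − 3406.59 = -98.72
b = Sxy/Sxx = -98.72/3214.98 = -0.030706
a = ȳ − b·x̄ = 4.95 − (-0.030706)·114.7 = 8.472008
ŷ(117.2) = a + b·117.2 = 8.472008 + (-0.030706)·117.2 = 4.873234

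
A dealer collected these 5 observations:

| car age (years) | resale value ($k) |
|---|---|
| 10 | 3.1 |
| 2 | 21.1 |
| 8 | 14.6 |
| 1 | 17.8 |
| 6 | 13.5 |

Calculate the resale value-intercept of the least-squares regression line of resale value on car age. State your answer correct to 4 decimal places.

n = 5, Σx = 27, Σy = 70.1, Σxy = 288.8, Σx² = 205
Sxx = Σx² − (Σx)²/n = 205 − 145.8 = 59.2
Sxy = Σxy − (Σx)(Σy)/n = 288.8 − 378.54 = -89.74
b = Sxy/Sxx = -89.74/59.2 = -1.515878
a = ȳ − b·x̄ = 14.02 − (-1.515878)·5.4 = 22.205743

22.2057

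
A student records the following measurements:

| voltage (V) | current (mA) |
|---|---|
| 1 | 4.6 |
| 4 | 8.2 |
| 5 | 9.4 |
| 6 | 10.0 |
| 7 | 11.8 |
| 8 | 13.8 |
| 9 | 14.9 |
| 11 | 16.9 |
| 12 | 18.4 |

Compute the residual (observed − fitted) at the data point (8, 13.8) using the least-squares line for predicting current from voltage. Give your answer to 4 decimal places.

0.5271

n = 9, Σx = 63, Σy = 108, Σxy = 878.2, Σx² = 537
Sxx = Σx² − (Σx)²/n = 537 − 441 = 96
Sxy = Σxy − (Σx)(Σy)/n = 878.2 − 756 = 122.2
b = Sxy/Sxx = 122.2/96 = 1.272917
a = ȳ − b·x̄ = 12 − 1.272917·7 = 3.089583
ŷ(8) = 3.089583 + 1.272917·8 = 13.272917
residual = y − ŷ = 13.8 − 13.272917 = 0.527083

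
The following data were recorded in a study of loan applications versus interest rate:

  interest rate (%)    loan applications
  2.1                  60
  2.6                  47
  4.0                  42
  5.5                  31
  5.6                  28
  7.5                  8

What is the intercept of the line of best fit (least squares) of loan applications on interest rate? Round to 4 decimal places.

75.1936

n = 6, Σx = 27.3, Σy = 216, Σxy = 803.5, Σx² = 145.03
Sxx = Σx² − (Σx)²/n = 145.03 − 124.215 = 20.815
Sxy = Σxy − (Σx)(Σy)/n = 803.5 − 982.8 = -179.3
b = Sxy/Sxx = -179.3/20.815 = -8.613980
a = ȳ − b·x̄ = 36 − (-8.613980)·4.55 = 75.193610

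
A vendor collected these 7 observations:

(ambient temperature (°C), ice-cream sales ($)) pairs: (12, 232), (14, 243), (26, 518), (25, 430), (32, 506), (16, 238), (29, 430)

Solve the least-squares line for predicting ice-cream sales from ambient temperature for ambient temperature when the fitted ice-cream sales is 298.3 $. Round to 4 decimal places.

n = 7, Σx = 154, Σy = 2597, Σxy = 62874, Σx² = 3762
Sxx = Σx² − (Σx)²/n = 3762 − 3388 = 374
Sxy = Σxy − (Σx)(Σy)/n = 62874 − 57134 = 5740
b = Sxy/Sxx = 5740/374 = 15.347594
a = ȳ − b·x̄ = 371 − 15.347594·22 = 33.352941
Set a + b·x = 298.3: x = (298.3 − 33.352941) / 15.347594 = 17.263101

17.2631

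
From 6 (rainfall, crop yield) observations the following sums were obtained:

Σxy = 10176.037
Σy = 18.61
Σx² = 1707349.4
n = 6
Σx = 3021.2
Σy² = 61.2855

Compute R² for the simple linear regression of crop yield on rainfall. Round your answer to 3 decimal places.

Sxx = Σx² − (Σx)²/n = 1707349.4 − 1521274.906667 = 186074.493333
Sxy = Σxy − (Σx)(Σy)/n = 10176.037 − 9370.755333 = 805.281667
Syy = Σy² − (Σy)²/n = 61.2855 − 57.722017 = 3.563483
R² = Sxy²/(Sxx·Syy) = (805.281667)²/(186074.493333·3.563483) = 0.977989

0.978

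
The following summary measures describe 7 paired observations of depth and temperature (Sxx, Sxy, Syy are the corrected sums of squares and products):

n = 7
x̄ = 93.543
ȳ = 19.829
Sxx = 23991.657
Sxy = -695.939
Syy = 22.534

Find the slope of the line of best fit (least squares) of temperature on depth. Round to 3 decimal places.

b = Sxy/Sxx = -695.939/23991.657 = -0.029008

-0.029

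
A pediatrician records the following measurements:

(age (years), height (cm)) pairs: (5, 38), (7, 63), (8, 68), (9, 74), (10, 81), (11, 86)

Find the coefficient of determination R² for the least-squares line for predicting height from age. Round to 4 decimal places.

n = 6, Σx = 50, Σy = 410, Σxy = 3597, Σx² = 440, Σy² = 29470
Sxx = Σx² − (Σx)²/n = 440 − 416.666667 = 23.333333
Sxy = Σxy − (Σx)(Σy)/n = 3597 − 3416.666667 = 180.333333
Syy = Σy² − (Σy)²/n = 29470 − 28016.666667 = 1453.333333
R² = Sxy²/(Sxx·Syy) = (180.333333)²/(23.333333·1453.333333) = 0.958981

0.9590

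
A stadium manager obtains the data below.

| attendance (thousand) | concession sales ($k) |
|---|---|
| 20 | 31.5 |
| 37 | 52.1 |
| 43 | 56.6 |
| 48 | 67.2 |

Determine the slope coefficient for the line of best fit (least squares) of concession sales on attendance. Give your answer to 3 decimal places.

n = 4, Σx = 148, Σy = 207.4, Σxy = 8217.1, Σx² = 5922
Sxx = Σx² − (Σx)²/n = 5922 − 5476 = 446
Sxy = Σxy − (Σx)(Σy)/n = 8217.1 − 7673.8 = 543.3
b = Sxy/Sxx = 543.3/446 = 1.218161

1.218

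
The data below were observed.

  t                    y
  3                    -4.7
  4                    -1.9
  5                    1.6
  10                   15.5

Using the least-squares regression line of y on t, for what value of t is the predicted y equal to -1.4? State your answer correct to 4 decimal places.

n = 4, Σx = 22, Σy = 10.5, Σxy = 141.3, Σx² = 150
Sxx = Σx² − (Σx)²/n = 150 − 121 = 29
Sxy = Σxy − (Σx)(Σy)/n = 141.3 − 57.75 = 83.55
b = Sxy/Sxx = 83.55/29 = 2.881034
a = ȳ − b·x̄ = 2.625 − 2.881034·5.5 = -13.220690
Set a + b·x = -1.4: x = (-1.4 − (-13.220690)) / 2.881034 = 4.102932

4.1029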